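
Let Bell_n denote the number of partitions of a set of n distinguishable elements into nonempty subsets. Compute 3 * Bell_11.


Bell_11 can be computed from the Bell triangle or from Dobinski's identity Bell_n = (1/e) * sum_{k>=0} k^n / k!.
Computing Bell_11 = 678570.
Then 3 * 678570 = 2035710.

2035710


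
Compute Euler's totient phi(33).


phi(n) counts integers in [1, n] coprime to n. Using the multiplicative formula phi(n) = n * prod_{p | n} (1 - 1/p):
33 = 3 * 11, so
phi(33) = 33 * (1 - 1/3) * (1 - 1/11) = 20.

20


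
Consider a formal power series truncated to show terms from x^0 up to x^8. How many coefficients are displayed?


From x^0 to x^8 inclusive, the count is 8 - 0 + 1 = 9.

9


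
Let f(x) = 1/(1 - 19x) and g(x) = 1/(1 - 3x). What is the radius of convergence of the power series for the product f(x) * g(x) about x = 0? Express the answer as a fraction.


The radius of 1/(1 - 19x) is 1/19 (nearest singularity at x = 1/19), and the radius of 1/(1 - 3x) is 1/3.
The product f(x)*g(x) = 1/((1 - 19x)(1 - 3x)) has singularities at both 1/19 and 1/3, so its radius of convergence is the distance to the nearest one:
min(1/19, 1/3) = 1/19.

1/19


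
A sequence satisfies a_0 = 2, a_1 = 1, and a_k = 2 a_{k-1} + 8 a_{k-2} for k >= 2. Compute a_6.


The characteristic equation is t^2 - 2 t - 8 = 0, with roots r_1 = 4 and r_2 = -2 (so c_1 = r_1 + r_2, c_2 = -r_1 r_2 as required).
One can use the closed form a_n = A r_1^n + B r_2^n, but direct iteration is more reliable:
a_0 = 2, a_1 = 1, a_2 = 18, a_3 = 44, a_4 = 232, a_5 = 816, a_6 = 3488.
So a_6 = 3488.

3488


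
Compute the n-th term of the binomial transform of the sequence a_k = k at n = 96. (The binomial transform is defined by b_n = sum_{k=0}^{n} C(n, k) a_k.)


With a_k = k, b_n = sum_{k=0}^{n} C(n, k) k. Using k * C(n, k) = n * C(n-1, k-1) gives b_n = n * sum_{k>=1} C(n-1, k-1) = n * 2^(n-1).
For n = 96: 96 * 2^95 = 96 * 39614081257132168796771975168 = 3802951800684688204490109616128.

3802951800684688204490109616128


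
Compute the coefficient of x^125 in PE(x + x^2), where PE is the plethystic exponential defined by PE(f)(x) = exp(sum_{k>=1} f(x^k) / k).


With f(x) = x + x^2, the exponent is sum_{k>=1} (x^k + x^(2k)) / k = -ln(1 - x) - ln(1 - x^2). Exponentiating:
PE(x + x^2) = 1 / ((1 - x)(1 - x^2)).
This is the generating function for partitions of n into parts of size 1 or 2. The number of 2's can be any j in 0..62, and the rest are 1's, so
[x^125] = floor(125/2) + 1 = 63.

63


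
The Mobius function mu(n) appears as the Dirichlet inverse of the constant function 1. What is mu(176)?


176 has a squared prime factor, so mu(176) = 0.
Factorization reveals a repeated prime.

0


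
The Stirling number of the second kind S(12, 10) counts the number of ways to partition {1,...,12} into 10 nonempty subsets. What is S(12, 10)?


Using the explicit formula S(n,k) = (1/k!) sum_{j=0}^{k} (-1)^(k-j) C(k,j) j^n:
S(12, 10) = 1705
Equivalently, S(n,k) is n! times the coefficient of x^n in the EGF (e^x - 1)^k / k!.

1705


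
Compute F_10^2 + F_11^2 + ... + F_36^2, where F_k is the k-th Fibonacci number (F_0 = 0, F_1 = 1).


There is a standard identity sum_{k=0}^{N} F_k^2 = F_N * F_{N+1} (proved inductively from the telescoping relation F_k^2 = F_k F_{k+1} - F_{k-1} F_k). Then
sum_{k=10}^{36} F_k^2 = F_36 F_37 - F_9 F_10.
Computing: F_36 = 14930352, F_37 = 24157817, F_9 = 34, F_10 = 55.
Sum = 14930352 * 24157817 - 34 * 55 = 360684711359714.

360684711359714


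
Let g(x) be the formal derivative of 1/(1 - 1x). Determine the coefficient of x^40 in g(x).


Differentiate termwise: d/dx sum_{k>=0} 1^k x^k = sum_{k>=1} k 1^k x^(k-1) = sum_{j>=0} (j+1) 1^(j+1) x^j.
Equivalently, d/dx [1/(1 - 1x)] = 1/(1 - 1x)^2.
For j = 40: 41 * 1^41 = 41 * 1 = 41.

41


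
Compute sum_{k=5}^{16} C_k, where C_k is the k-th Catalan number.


C_5 through C_16: 42, 132, 429, 1430, 4862, 16796, 58786, 208012, 742900, 2674440, 9694845, 35357670
Sum = 42 + 132 + 429 + 1430 + 4862 + 16796 + 58786 + 208012 + 742900 + 2674440 + 9694845 + 35357670
= 48760344

48760344


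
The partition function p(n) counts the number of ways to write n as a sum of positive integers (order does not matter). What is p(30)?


Using the generating function prod_{k>=1} 1/(1-x^k), we compute p(30).
By dynamic programming over parts 1 through 30:
p(30) = 5604

5604


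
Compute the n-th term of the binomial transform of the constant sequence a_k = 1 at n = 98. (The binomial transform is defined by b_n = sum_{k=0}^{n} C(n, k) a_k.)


With a_k = 1 for all k, b_n = sum_{k=0}^{n} C(n, k) = 2^n by the binomial theorem.
For n = 98: 2^98 = 316912650057057350374175801344.

316912650057057350374175801344


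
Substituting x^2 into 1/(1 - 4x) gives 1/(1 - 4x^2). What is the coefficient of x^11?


Since 1/(1 - 4x^2) only has even powers of x,
the coefficient of x^11 (odd) is 0.

0


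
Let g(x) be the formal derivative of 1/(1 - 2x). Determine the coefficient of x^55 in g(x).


Differentiate termwise: d/dx sum_{k>=0} 2^k x^k = sum_{k>=1} k 2^k x^(k-1) = sum_{j>=0} (j+1) 2^(j+1) x^j.
Equivalently, d/dx [1/(1 - 2x)] = 2/(1 - 2x)^2.
For j = 55: 56 * 2^56 = 56 * 72057594037927936 = 4035225266123964416.

4035225266123964416


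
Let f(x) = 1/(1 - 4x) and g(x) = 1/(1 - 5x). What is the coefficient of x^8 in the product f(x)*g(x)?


The coefficient of x^n in f*g is the Cauchy product: sum_{k=0}^{n} a^k * b^(n-k).
With a=4, b=5, n=8:
sum_{k=0}^{8} 4^k * 5^(8-k)
= 1690981

1690981


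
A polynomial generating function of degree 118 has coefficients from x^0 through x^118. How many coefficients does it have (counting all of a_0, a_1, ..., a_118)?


A polynomial of degree 118 takes the form a_0 + a_1 x + ... + a_118 x^118.
The number of coefficients is 118 + 1 = 119.

119


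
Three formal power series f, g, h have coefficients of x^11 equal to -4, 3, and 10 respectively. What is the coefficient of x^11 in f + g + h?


Series addition is componentwise:
-4 + 3 + 10
= 9

9


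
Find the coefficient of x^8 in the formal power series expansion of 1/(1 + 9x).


Write 1/(1 + c x) = 1/(1 - (-c) x) and apply the geometric-series identity
1/(1 - y) = sum_{k>=0} y^k to get 1/(1 + c x) = sum_{k>=0} (-c)^k x^k.
So the coefficient of x^k is (-c)^k = (-1)^k * c^k.
Here c = 9 and k = 8:
(-9)^8 = 1 * 43046721 = 43046721

43046721


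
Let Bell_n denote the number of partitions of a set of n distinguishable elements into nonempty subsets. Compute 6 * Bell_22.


Bell_22 can be computed from the Bell triangle or from Dobinski's identity Bell_n = (1/e) * sum_{k>=0} k^n / k!.
Computing Bell_22 = 4506715738447323.
Then 6 * 4506715738447323 = 27040294430683938.

27040294430683938


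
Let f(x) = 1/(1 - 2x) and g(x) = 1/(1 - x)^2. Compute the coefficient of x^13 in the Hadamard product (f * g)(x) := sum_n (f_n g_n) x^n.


f has coefficients f_k = 2^k. For g = 1/(1 - x)^2 the coefficient is g_k = C(k + 1, 1) = k + 1. The Hadamard coefficient is (f * g)_k = 2^k * (k + 1).
For k = 13: 2^13 * 14 = 8192 * 14 = 114688.

114688


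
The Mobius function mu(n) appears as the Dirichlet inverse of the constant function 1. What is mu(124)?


124 has a squared prime factor, so mu(124) = 0.
Factorization reveals a repeated prime.

0


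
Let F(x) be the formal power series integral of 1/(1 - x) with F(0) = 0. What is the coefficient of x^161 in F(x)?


1/(1 - x) = sum_{k>=0} x^k. Integrating termwise and using F(0) = 0 gives
F(x) = sum_{k>=0} x^(k+1) / (k+1) = sum_{m>=1} x^m / m = -ln(1 - x).
So the coefficient of x^161 is 1/161 = 1/161.

1/161


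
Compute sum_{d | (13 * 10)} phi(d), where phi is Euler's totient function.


First, 13 * 10 = 130. One classical identity is sum_{d | n} phi(d) = n (each k in [1, n] has a unique gcd with n, and among the k's with gcd(k, n) = n/d there are phi(d) of them). So the sum equals 130. We also verify directly:
Divisors of 130: 1, 2, 5, 10, 13, 26, 65, 130.
phi values: 1, 1, 4, 4, 12, 12, 48, 48.
Sum = 130.

130


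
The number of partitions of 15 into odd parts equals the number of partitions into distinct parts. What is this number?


Computing partitions of 15 into odd parts (1, 3, 5, ...):
Using the generating function prod_{k>=0} 1/(1-x^(2k+1)),
the count is 27

27


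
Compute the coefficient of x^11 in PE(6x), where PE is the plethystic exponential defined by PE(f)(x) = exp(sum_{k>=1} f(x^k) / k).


With f(x) = 6x, the exponent is sum_{k>=1} 6 x^k / k = 6 * (-ln(1 - x)). Exponentiating:
PE(6x) = exp(-6 ln(1 - x)) = 1/(1 - x)^6.
By the negative binomial expansion, [x^n] 1/(1 - x)^6 = C(n + 5, 5).
For n = 11: C(16, 5) = 4368.

4368


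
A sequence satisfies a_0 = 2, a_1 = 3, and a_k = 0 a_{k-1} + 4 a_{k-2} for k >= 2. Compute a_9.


The characteristic equation is t^2 - 0 t - 4 = 0, with roots r_1 = 2 and r_2 = -2 (so c_1 = r_1 + r_2, c_2 = -r_1 r_2 as required).
One can use the closed form a_n = A r_1^n + B r_2^n, but direct iteration is more reliable:
a_0 = 2, a_1 = 3, a_2 = 8, a_3 = 12, a_4 = 32, a_5 = 48, a_6 = 128, a_7 = 192, a_8 = 512, a_9 = 768.
So a_9 = 768.

768


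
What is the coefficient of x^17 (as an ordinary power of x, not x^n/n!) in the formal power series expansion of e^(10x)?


The exponential series is e^y = sum_{k>=0} y^k / k!. Substituting y = 10x gives
e^(10x) = sum_{k>=0} 10^k x^k / k!.
So the coefficient of x^n is a^n/n! with a = 10, n = 17:
10^17 / 17! = 100000000000000000/355687428096000 = 24414062500/86837751

24414062500/86837751


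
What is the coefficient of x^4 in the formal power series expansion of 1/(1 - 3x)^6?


The general identity 1/(1 - c x)^r = sum_{k>=0} c^k C(k + r - 1, r - 1) x^k follows by substituting y = c x into 1/(1 - y)^r = sum_{k>=0} C(k + r - 1, r - 1) y^k.
For c = 3, r = 6, k = 4:
3^4 * C(9, 5) = 81 * 126 = 10206.

10206


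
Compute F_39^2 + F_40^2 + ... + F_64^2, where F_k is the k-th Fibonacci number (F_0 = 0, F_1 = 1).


There is a standard identity sum_{k=0}^{N} F_k^2 = F_N * F_{N+1} (proved inductively from the telescoping relation F_k^2 = F_k F_{k+1} - F_{k-1} F_k). Then
sum_{k=39}^{64} F_k^2 = F_64 F_65 - F_38 F_39.
Computing: F_64 = 10610209857723, F_65 = 17167680177565, F_38 = 39088169, F_39 = 63245986.
Sum = 10610209857723 * 17167680177565 - 39088169 * 63245986 = 182152689451763736237244861.

182152689451763736237244861


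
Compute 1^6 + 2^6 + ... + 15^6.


This power sum has a closed form given by Faulhaber's formula
sum_{k=1}^{m} k^p = (1 / (p + 1)) * sum_{j=0}^{p} C(p + 1, j) B_j m^(p + 1 - j),
but for small m direct computation is fastest:
1 + 64 + 729 + 4096 + 15625 + 46656 + 117649 + 262144 + 531441 + 1000000 + 1771561 + 2985984 + 4826809 + 7529536 + 11390625 = 30482920.

30482920


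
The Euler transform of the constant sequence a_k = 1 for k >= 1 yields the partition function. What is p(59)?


The Euler transform converts the sequence a_k = 1 into the number of integer partitions.
Using the recurrence or dynamic programming:
p(59) = 831820

831820


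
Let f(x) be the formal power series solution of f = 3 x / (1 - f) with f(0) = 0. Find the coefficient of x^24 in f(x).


Apply Lagrange inversion: f = 3 x * phi(f) with phi(t) = 1/(1 - t), so
[x^n] f = 3^n * (1/n) [t^(n-1)] phi(t)^n = 3^n * (1/n) [t^(n-1)] (1 - t)^(-n) = 3^n * (1/n) C(2n - 2, n - 1) = 3^n * C_{n-1}.
For n = 24: C_23 = C(46, 23) / 24 = 8233430727600/24 = 343059613650.
With the 3^24 = 282429536481 factor, the coefficient is 282429536481 * 343059613650 = 96890167668520440565650.

96890167668520440565650


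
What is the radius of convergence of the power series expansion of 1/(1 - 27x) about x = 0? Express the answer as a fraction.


Expanding 1/(1 - 27x) = sum_{k>=0} 27^k x^k, the series converges when |27x| < 1, i.e., |x| < 1/27.
So the radius of convergence is 1/27 = 1/27.

1/27


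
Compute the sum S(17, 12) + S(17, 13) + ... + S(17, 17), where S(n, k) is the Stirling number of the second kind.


By definition, S(n, k) counts partitions of an n-set into exactly k nonempty blocks.
Computing row n = 17 for k = 12..17:
S(17, k): 62022324, 4910178, 249900, 7820, 136, 1
Sum = 67190359.

67190359


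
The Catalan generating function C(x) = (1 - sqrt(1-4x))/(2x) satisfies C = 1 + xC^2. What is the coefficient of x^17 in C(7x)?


Substituting x -> 7x scales the n-th coefficient by 7^n, so [x^17] C(7x) = 7^17 * C_17.
C_17 = C(2*17, 17)/(18) = 2333606220/18 = 129644790.
So 7^17 * 129644790 = 232630513987207 * 129644790 = 30159334133463514201530.

30159334133463514201530


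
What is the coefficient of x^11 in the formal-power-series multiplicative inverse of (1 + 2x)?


The inverse is 1/(1 + 2x). Apply the geometric identity 1/(1 - y) = sum_{k>=0} y^k with y = -2x:
1/(1 + 2x) = sum_{k>=0} (-2)^k x^k.
So the coefficient of x^11 is (-2)^11 = -2048.

-2048


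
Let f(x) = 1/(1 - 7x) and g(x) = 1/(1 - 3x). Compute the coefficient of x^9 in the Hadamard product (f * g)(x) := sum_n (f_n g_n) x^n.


f has coefficients f_k = 7^k and g has coefficients g_k = 3^k, so the Hadamard product has coefficient (f*g)_k = 7^k * 3^k = 21^k.
For k = 9: 21^9 = 794280046581.

794280046581


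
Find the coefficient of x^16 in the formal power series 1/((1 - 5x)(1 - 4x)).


By partial fractions or Cauchy convolution:
The coefficient equals sum_{k=0}^{16} 5^k * 4^(16-k).
= 745759583941

745759583941


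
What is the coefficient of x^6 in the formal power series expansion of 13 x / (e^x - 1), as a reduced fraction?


The exponential generating function for Bernoulli numbers is
x / (e^x - 1) = sum_{k>=0} B_k x^k / k!.
So the coefficient of x^6 in 13 x / (e^x - 1) is 13 B_6 / 6!.
Computing: B_6 = 1/42, 6! = 720, giving
13 * 1/42 / 720 = 13/30240.

13/30240


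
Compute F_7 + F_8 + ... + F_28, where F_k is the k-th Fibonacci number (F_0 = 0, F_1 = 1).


Use the identity sum_{k=0}^{N} F_k = F_{N+2} - 1 (which follows from F_{k+2} - F_{k+1} = F_k). Then
sum_{k=7}^{28} F_k = (F_{30} - 1) - (F_{8} - 1) = F_{30} - F_{8}.
Computing: F_{30} = 832040, F_{8} = 21, so
Sum = 832040 - 21 = 832019.

832019


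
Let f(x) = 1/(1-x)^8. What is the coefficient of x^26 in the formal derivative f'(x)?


Differentiate: d/dx [ 1/(1-x)^r ] = r / (1-x)^(r+1).
Here r = 8, so f'(x) = 8 / (1-x)^9.
The expansion of 1/(1-x)^(r+1) has coefficient of x^n equal to C(n+r, r).
So the coefficient of x^26 in f'(x) is
8 * C(34, 8) = 8 * 18156204 = 145249632

145249632


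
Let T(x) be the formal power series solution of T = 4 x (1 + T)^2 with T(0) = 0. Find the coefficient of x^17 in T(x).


Apply the Lagrange inversion formula: if T = 4 x * phi(T) with phi(t) = (1 + t)^2, then [x^n] T = 4^n * (1/n) [t^(n-1)] phi(t)^n = 4^n * (1/n) [t^(n-1)] (1 + t)^(2n) = 4^n * (1/n) C(2n, n-1).
Using the identity C(2n, n-1) = C(2n, n) * n / (n+1), the unscaled factor equals C(2n, n) / (n+1) = C_n, the n-th Catalan number.
For n = 17: C_17 = C(34, 17) / 18 = 2333606220/18 = 129644790.
With the 4^17 = 17179869184 factor, the coefficient is 17179869184 * 129644790 = 2227280532587151360.

2227280532587151360


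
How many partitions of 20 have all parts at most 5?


Using the generating function (1-x)^(-1)(1-x^2)^(-1)...(1-x^5)^(-1),
the coefficient of x^20 counts these restricted partitions.
Result = 192

192


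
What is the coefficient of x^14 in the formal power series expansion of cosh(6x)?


The Maclaurin series is cosh(t) = sum_{m>=0} t^(2m) / (2m)!, so substituting t = 6x, only even powers of x are nonzero, with coefficient of x^(2m) equal to 6^(2m) / (2m)!.
For x^14 the coefficient is 6^14/14! = 78364164096/87178291200 = 157464/175175.

157464/175175


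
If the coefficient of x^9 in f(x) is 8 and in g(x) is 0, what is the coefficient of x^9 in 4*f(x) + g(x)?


Scalar multiplication scales coefficients: 4 * 8 = 32.
Then add the g coefficient: 32 + 0
= 32

32


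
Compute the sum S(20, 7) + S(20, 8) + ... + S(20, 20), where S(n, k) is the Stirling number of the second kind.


By definition, S(n, k) counts partitions of an n-set into exactly k nonempty blocks.
Computing row n = 20 for k = 7..20:
S(20, k): 11143554045652, 15170932662679, 12011282644725, 5917584964655, 1900842429486, 411016633391, 61068660380, 6302524580, 452329200, 22350954, 741285, 15675, 190, 1
Sum = 46623060002853.

46623060002853


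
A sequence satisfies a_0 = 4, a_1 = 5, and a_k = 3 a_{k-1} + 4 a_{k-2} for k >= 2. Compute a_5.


The characteristic equation is t^2 - 3 t - 4 = 0, with roots r_1 = 4 and r_2 = -1 (so c_1 = r_1 + r_2, c_2 = -r_1 r_2 as required).
One can use the closed form a_n = A r_1^n + B r_2^n, but direct iteration is more reliable:
a_0 = 4, a_1 = 5, a_2 = 31, a_3 = 113, a_4 = 463, a_5 = 1841.
So a_5 = 1841.

1841


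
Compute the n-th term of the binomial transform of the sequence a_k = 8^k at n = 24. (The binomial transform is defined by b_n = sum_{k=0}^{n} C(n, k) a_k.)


With a_k = 8^k, b_n = sum_{k=0}^{n} C(n, k) 8^k = (1 + 8)^n by the binomial theorem.
For n = 24: (1 + 8)^24 = 9^24 = 79766443076872509863361.

79766443076872509863361


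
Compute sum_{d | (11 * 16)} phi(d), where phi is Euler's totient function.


First, 11 * 16 = 176. One classical identity is sum_{d | n} phi(d) = n (each k in [1, n] has a unique gcd with n, and among the k's with gcd(k, n) = n/d there are phi(d) of them). So the sum equals 176. We also verify directly:
Divisors of 176: 1, 2, 4, 8, 11, 16, 22, 44, 88, 176.
phi values: 1, 1, 2, 4, 10, 8, 10, 20, 40, 80.
Sum = 176.

176


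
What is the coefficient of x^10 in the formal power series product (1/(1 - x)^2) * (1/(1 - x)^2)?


Combine the factors: (1/(1 - x)^2) * (1/(1 - x)^2) = 1/(1 - x)^4.
Then use 1/(1 - x)^r = sum_{k>=0} C(k + r - 1, r - 1) x^k with r = 4 and k = 10:
C(13, 3) = 286.

286


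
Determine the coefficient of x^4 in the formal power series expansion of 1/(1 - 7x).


The geometric series identity gives 1/(1 - c x) = sum_{k>=0} c^k x^k, so the coefficient of x^k is c^k.
Here c = 7 and k = 4.
Computing: 7^4 = 2401

2401


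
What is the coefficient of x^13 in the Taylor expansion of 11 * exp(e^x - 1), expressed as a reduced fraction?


exp(e^x - 1) = sum_{k>=0} Bell_k x^k / k!, where Bell_k is the k-th Bell number.
So the coefficient of x^13 is 11 * Bell_13 / 13!.
Computing: Bell_13 = 27644437 and 13! = 6227020800, giving
11 * 27644437/6227020800 = 27644437/566092800.

27644437/566092800


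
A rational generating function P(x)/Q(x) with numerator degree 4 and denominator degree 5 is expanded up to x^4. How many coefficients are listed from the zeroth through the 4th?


Expanding up to x^4 gives the coefficients for x^0, x^1, ..., x^4.
That is 4 + 1 = 5 coefficients in total.

5


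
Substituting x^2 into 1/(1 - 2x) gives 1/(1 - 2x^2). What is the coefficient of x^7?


Since 1/(1 - 2x^2) only has even powers of x,
the coefficient of x^7 (odd) is 0.

0


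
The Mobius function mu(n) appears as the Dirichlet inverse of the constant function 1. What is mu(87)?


87 = 3 * 29 (all distinct primes).
mu(87) = (-1)^2 = 1

1


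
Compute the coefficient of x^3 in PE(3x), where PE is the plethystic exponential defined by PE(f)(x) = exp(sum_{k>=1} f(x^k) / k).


With f(x) = 3x, the exponent is sum_{k>=1} 3 x^k / k = 3 * (-ln(1 - x)). Exponentiating:
PE(3x) = exp(-3 ln(1 - x)) = 1/(1 - x)^3.
By the negative binomial expansion, [x^n] 1/(1 - x)^3 = C(n + 2, 2).
For n = 3: C(5, 2) = 10.

10


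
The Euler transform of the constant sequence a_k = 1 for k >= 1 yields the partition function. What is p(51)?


The Euler transform converts the sequence a_k = 1 into the number of integer partitions.
Using the recurrence or dynamic programming:
p(51) = 239943

239943


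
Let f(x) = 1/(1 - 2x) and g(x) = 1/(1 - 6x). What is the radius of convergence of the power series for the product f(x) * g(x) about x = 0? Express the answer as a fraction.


The radius of 1/(1 - 2x) is 1/2 (nearest singularity at x = 1/2), and the radius of 1/(1 - 6x) is 1/6.
The product f(x)*g(x) = 1/((1 - 2x)(1 - 6x)) has singularities at both 1/2 and 1/6, so its radius of convergence is the distance to the nearest one:
min(1/2, 1/6) = 1/6.

1/6


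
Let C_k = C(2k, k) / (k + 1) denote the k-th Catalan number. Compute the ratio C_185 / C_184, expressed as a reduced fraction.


Using C_k = (2k)! / (k! (k+1)!), the ratio C_{k+1}/C_k simplifies to
C_{k+1}/C_k = [(2k+2)! / ((k+1)! (k+2)!)] * [k! (k+1)! / (2k)!]
 = (2k+2)(2k+1) / ((k+1)(k+2)) = 2(2k+1) / (k+2).
For k = 184: 2(2*184 + 1) / (184 + 2) = 738/186 = 123/31.

123/31


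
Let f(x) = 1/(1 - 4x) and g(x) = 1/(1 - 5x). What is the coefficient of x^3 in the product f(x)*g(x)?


The coefficient of x^n in f*g is the Cauchy product: sum_{k=0}^{n} a^k * b^(n-k).
With a=4, b=5, n=3:
sum_{k=0}^{3} 4^k * 5^(3-k)
= 369

369


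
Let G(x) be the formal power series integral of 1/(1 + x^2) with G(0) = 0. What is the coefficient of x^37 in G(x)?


1/(1 + x^2) = sum_{j>=0} (-1)^j x^(2j). Integrating termwise with G(0) = 0:
G(x) = sum_{j>=0} (-1)^j x^(2j+1) / (2j+1) = arctan(x).
Only odd powers are nonzero. For x^37 write 37 = 2*18 + 1, giving
(-1)^18 / 37 = 1/37 = 1/37.

1/37


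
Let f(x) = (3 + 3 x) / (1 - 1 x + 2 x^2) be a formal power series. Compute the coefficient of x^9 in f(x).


Write f(x) = sum_{k>=0} a_k x^k. Multiplying both sides by 1 - 1 x + 2 x^2 gives
(1 - 1 x + 2 x^2) sum_{k>=0} a_k x^k = 3 + 3 x.
Matching coefficients:
 x^0: a_0 = 3
 x^1: a_1 - 1 a_0 = 3  =>  a_1 = 1*3 + 3 = 6
 x^k (k >= 2): a_k = 1 a_{k-1} - 2 a_{k-2}.
Iterating: a_2 = 0, a_3 = -12, a_4 = -12, a_5 = 12, a_6 = 36, a_7 = 12, a_8 = -60, a_9 = -84.
So the coefficient of x^9 is -84.

-84


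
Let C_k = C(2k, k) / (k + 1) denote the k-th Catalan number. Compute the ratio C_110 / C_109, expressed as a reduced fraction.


Using C_k = (2k)! / (k! (k+1)!), the ratio C_{k+1}/C_k simplifies to
C_{k+1}/C_k = [(2k+2)! / ((k+1)! (k+2)!)] * [k! (k+1)! / (2k)!]
 = (2k+2)(2k+1) / ((k+1)(k+2)) = 2(2k+1) / (k+2).
For k = 109: 2(2*109 + 1) / (109 + 2) = 438/111 = 146/37.

146/37


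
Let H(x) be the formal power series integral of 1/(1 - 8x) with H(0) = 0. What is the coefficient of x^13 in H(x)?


1/(1 - 8x) = sum_{k>=0} 8^k x^k. Integrating termwise with H(0) = 0:
H(x) = sum_{k>=0} 8^k x^(k+1) / (k+1) = sum_{m>=1} 8^(m-1) x^m / m.
For m = 13: 8^12/13 = 68719476736/13 = 68719476736/13.

68719476736/13


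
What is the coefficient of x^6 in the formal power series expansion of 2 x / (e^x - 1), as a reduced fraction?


The exponential generating function for Bernoulli numbers is
x / (e^x - 1) = sum_{k>=0} B_k x^k / k!.
So the coefficient of x^6 in 2 x / (e^x - 1) is 2 B_6 / 6!.
Computing: B_6 = 1/42, 6! = 720, giving
2 * 1/42 / 720 = 1/15120.

1/15120


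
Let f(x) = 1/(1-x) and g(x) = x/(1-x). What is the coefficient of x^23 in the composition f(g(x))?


First simplify the composition: f(g(x)) = 1/(1 - x/(1-x)) = (1-x)/((1-x) - x) = (1-x)/(1-2x).
Now extract the coefficient. Write (1-x)/(1-2x) = 1/(1-2x) - x/(1-2x).
The coefficient of x^n in 1/(1-2x) is 2^n, and in x/(1-2x) is 2^(n-1) (for n >= 1).
So the coefficient of x^23 is 2^23 - 2^22 = 8388608 - 4194304 = 4194304.

4194304


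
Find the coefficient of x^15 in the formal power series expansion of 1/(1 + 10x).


Write 1/(1 + c x) = 1/(1 - (-c) x) and apply the geometric-series identity
1/(1 - y) = sum_{k>=0} y^k to get 1/(1 + c x) = sum_{k>=0} (-c)^k x^k.
So the coefficient of x^k is (-c)^k = (-1)^k * c^k.
Here c = 10 and k = 15:
(-10)^15 = -1 * 1000000000000000 = -1000000000000000

-1000000000000000


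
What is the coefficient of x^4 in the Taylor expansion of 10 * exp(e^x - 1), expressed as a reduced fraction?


exp(e^x - 1) = sum_{k>=0} Bell_k x^k / k!, where Bell_k is the k-th Bell number.
So the coefficient of x^4 is 10 * Bell_4 / 4!.
Computing: Bell_4 = 15 and 4! = 24, giving
10 * 15/24 = 25/4.

25/4


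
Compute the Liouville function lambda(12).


The Liouville function is lambda(k) = (-1)^Omega(k), where Omega(k) counts the prime factors of k with multiplicity.
Factoring: 12 = 2 * 2 * 3, so Omega(12) = 3.
lambda(12) = (-1)^3 = -1.

-1


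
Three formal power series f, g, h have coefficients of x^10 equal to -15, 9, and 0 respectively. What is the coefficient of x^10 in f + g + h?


Series addition is componentwise:
-15 + 9 + 0
= -6

-6


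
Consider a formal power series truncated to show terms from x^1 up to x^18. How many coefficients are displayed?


From x^1 to x^18 inclusive, the count is 18 - 1 + 1 = 18.

18


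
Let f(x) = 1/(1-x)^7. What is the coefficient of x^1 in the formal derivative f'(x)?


Differentiate: d/dx [ 1/(1-x)^r ] = r / (1-x)^(r+1).
Here r = 7, so f'(x) = 7 / (1-x)^8.
The expansion of 1/(1-x)^(r+1) has coefficient of x^n equal to C(n+r, r).
So the coefficient of x^1 in f'(x) is
7 * C(8, 7) = 7 * 8 = 56

56


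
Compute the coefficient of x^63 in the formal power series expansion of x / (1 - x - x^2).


Let f(x) = sum_{k>=0} a_k x^k. Multiplying f(x) * (1 - x - x^2) = x and matching coefficients gives a_0 = 0, a_1 = 1, and a_k = a_{k-1} + a_{k-2} for k >= 2. These are the Fibonacci numbers F_k.
Iterating from F_0 = 0, F_1 = 1:
F_0=0, F_1=1, F_2=1, F_3=2, F_4=3, F_5=5, F_6=8, F_7=13, F_8=21, F_9=34, ...
F_63 = 6557470319842.

6557470319842


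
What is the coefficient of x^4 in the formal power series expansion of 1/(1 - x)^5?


The expansion 1/(1 - x)^r = sum_{k>=0} C(k + r - 1, r - 1) x^k follows from the multiset / negative-binomial theorem (or from repeated differentiation of the geometric series).
For r = 5 and k = 4:
C(8, 4) = 40320 / (24 * 24) = 70.

70


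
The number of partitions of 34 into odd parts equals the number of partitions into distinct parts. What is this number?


Computing partitions of 34 into odd parts (1, 3, 5, ...):
Using the generating function prod_{k>=0} 1/(1-x^(2k+1)),
the count is 512

512


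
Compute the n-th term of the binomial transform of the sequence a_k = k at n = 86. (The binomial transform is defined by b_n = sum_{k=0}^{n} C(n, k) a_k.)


With a_k = k, b_n = sum_{k=0}^{n} C(n, k) k. Using k * C(n, k) = n * C(n-1, k-1) gives b_n = n * sum_{k>=1} C(n-1, k-1) = n * 2^(n-1).
For n = 86: 86 * 2^85 = 86 * 38685626227668133590597632 = 3326963855579459488791396352.

3326963855579459488791396352


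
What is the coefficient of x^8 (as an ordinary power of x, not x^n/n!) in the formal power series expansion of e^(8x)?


The exponential series is e^y = sum_{k>=0} y^k / k!. Substituting y = 8x gives
e^(8x) = sum_{k>=0} 8^k x^k / k!.
So the coefficient of x^n is a^n/n! with a = 8, n = 8:
8^8 / 8! = 16777216/40320 = 131072/315

131072/315


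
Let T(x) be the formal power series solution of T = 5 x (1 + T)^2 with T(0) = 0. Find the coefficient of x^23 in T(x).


Apply the Lagrange inversion formula: if T = 5 x * phi(T) with phi(t) = (1 + t)^2, then [x^n] T = 5^n * (1/n) [t^(n-1)] phi(t)^n = 5^n * (1/n) [t^(n-1)] (1 + t)^(2n) = 5^n * (1/n) C(2n, n-1).
Using the identity C(2n, n-1) = C(2n, n) * n / (n+1), the unscaled factor equals C(2n, n) / (n+1) = C_n, the n-th Catalan number.
For n = 23: C_23 = C(46, 23) / 24 = 8233430727600/24 = 343059613650.
With the 5^23 = 11920928955078125 factor, the coefficient is 11920928955078125 * 343059613650 = 4089589281678199768066406250.

4089589281678199768066406250


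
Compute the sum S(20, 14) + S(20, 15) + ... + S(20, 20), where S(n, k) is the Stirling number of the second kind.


By definition, S(n, k) counts partitions of an n-set into exactly k nonempty blocks.
Computing row n = 20 for k = 14..20:
S(20, k): 6302524580, 452329200, 22350954, 741285, 15675, 190, 1
Sum = 6777961885.

6777961885


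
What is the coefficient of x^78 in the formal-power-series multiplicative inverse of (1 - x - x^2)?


Let the inverse be f(x) = sum_{k>=0} a_k x^k. From f(x) * (1 - x - x^2) = 1 and matching coefficients:
 x^0: a_0 = 1.
 x^1: a_1 - a_0 = 0, so a_1 = 1.
 x^k (k >= 2): a_k - a_{k-1} - a_{k-2} = 0, i.e. a_k = a_{k-1} + a_{k-2}.
This is the Fibonacci-type recurrence shifted so that a_0 = a_1 = 1.
Iterating: a_0=1, a_1=1, a_2=2, a_3=3, a_4=5, a_5=8, a_6=13, a_7=21, a_8=34, a_9=55, ...
a_78 = 14472334024676221.

14472334024676221


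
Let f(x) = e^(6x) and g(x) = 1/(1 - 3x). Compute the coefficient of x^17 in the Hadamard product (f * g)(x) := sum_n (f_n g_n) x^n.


Expanding: f_k = 6^k/k! (from e^(6x)) and g_k = 3^k (from 1/(1 - 3x)). So the Hadamard coefficient (f * g)_k = 6^k 3^k / k! = (18)^k / k!.
For k = 17: 18^17/17! = 2185911559738696531968/355687428096000 = 91507169819844/14889875.

91507169819844/14889875


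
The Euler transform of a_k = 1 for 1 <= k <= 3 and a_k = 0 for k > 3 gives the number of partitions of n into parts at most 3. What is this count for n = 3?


Partitions of 3 into parts at most 3:
Using generating function (1-x)^(-1)(1-x^2)^(-1)(1-x^3)^(-1),
the coefficient of x^3 = 3

3


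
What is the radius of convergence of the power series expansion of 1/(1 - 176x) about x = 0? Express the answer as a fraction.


Expanding 1/(1 - 176x) = sum_{k>=0} 176^k x^k, the series converges when |176x| < 1, i.e., |x| < 1/176.
So the radius of convergence is 1/176 = 1/176.

1/176


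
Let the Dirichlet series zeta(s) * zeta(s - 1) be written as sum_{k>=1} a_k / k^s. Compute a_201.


Convolution gives a_k = sum_{d | k} d * 1 = sum_{d | k} d = sigma(k), the sum of positive divisors of k.
For k = 201, the divisors are 1, 3, 67, 201, so
sigma(201) = 1 + 3 + 67 + 201 = 272.

272


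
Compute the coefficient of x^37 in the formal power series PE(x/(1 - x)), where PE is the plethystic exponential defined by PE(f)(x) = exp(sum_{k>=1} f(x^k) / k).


For f(x) = x/(1 - x) we have
sum_{k>=1} f(x^k) / k = sum_{k>=1} (1/k) * x^k / (1 - x^k) = sum_{k, m >= 1} x^(k m) / k,
which after exponentiating simplifies to
PE(x/(1 - x)) = prod_{k>=1} 1 / (1 - x^k).
This is the generating function for the partition function p(n), so the coefficient of x^37 is p(37).
Computing p(37) by dynamic programming over parts 1, 2, ..., 37: p(37) = 21637.

21637


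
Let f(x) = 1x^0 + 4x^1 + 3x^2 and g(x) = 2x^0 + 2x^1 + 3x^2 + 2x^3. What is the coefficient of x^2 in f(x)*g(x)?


Cauchy product at x^2:
1*3 + 4*2 + 3*2
= 17

17


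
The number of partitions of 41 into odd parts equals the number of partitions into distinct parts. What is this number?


Computing partitions of 41 into odd parts (1, 3, 5, ...):
Using the generating function prod_{k>=0} 1/(1-x^(2k+1)),
the count is 1260

1260


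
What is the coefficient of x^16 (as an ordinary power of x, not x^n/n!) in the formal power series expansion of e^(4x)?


The exponential series is e^y = sum_{k>=0} y^k / k!. Substituting y = 4x gives
e^(4x) = sum_{k>=0} 4^k x^k / k!.
So the coefficient of x^n is a^n/n! with a = 4, n = 16:
4^16 / 16! = 4294967296/20922789888000 = 131072/638512875

131072/638512875


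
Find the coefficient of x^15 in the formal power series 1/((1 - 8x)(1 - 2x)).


By partial fractions or Cauchy convolution:
The coefficient equals sum_{k=0}^{15} 8^k * 2^(15-k).
= 46912496107520

46912496107520


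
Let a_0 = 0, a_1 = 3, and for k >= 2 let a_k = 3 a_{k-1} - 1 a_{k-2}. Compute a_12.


Iterating the recurrence forward:
a_0 = 0
a_1 = 3
a_2 = 3*3 - 1*0 = 9
a_3 = 3*9 - 1*3 = 24
a_4 = 3*24 - 1*9 = 63
a_5 = 3*63 - 1*24 = 165
a_6 = 3*165 - 1*63 = 432
a_7 = 3*432 - 1*165 = 1131
a_8 = 3*1131 - 1*432 = 2961
a_9 = 3*2961 - 1*1131 = 7752
a_10 = 3*7752 - 1*2961 = 20295
a_11 = 3*20295 - 1*7752 = 53133
a_12 = 3*53133 - 1*20295 = 139104
So a_12 = 139104.

139104


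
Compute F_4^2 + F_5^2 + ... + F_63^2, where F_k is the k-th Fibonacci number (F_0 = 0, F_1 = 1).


There is a standard identity sum_{k=0}^{N} F_k^2 = F_N * F_{N+1} (proved inductively from the telescoping relation F_k^2 = F_k F_{k+1} - F_{k-1} F_k). Then
sum_{k=4}^{63} F_k^2 = F_63 F_64 - F_3 F_4.
Computing: F_63 = 6557470319842, F_64 = 10610209857723, F_3 = 2, F_4 = 3.
Sum = 6557470319842 * 10610209857723 - 2 * 3 = 69576136229313582123839760.

69576136229313582123839760


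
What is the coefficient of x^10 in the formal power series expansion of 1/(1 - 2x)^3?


The general identity 1/(1 - c x)^r = sum_{k>=0} c^k C(k + r - 1, r - 1) x^k follows by substituting y = c x into 1/(1 - y)^r = sum_{k>=0} C(k + r - 1, r - 1) y^k.
For c = 2, r = 3, k = 10:
2^10 * C(12, 2) = 1024 * 66 = 67584.

67584


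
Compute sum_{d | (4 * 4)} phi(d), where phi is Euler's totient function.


First, 4 * 4 = 16. One classical identity is sum_{d | n} phi(d) = n (each k in [1, n] has a unique gcd with n, and among the k's with gcd(k, n) = n/d there are phi(d) of them). So the sum equals 16. We also verify directly:
Divisors of 16: 1, 2, 4, 8, 16.
phi values: 1, 1, 2, 4, 8.
Sum = 16.

16


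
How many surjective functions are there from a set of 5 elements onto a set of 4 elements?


By inclusion-exclusion on which target elements are missed, the number of surjections from an n-set onto a k-set is
surj(n, k) = sum_{j=0}^{k} (-1)^j C(k, j) (k - j)^n.
Equivalently surj(n, k) = k! * S(n, k), where S(n, k) is the Stirling number of the second kind.
For n = 5, k = 4:
S(5, 4) = 10, so
surj = 4! * 10 = 24 * 10 = 240.

240


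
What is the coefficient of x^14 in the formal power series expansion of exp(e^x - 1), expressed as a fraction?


exp(e^x - 1) is the exponential generating function for the Bell numbers Bell_k: exp(e^x - 1) = sum_{k>=0} Bell_k x^k / k!.
So the coefficient of x^14 in exp(e^x - 1) is Bell_14 / 14!.
Computing: Bell_14 = 190899322 and 14! = 87178291200, giving
190899322/87178291200 = 95449661/43589145600.

95449661/43589145600


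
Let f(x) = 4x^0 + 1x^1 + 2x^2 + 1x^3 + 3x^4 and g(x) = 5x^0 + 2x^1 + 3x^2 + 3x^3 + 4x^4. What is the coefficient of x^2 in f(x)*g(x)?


Cauchy product at x^2:
4*3 + 1*2 + 2*5
= 24

24


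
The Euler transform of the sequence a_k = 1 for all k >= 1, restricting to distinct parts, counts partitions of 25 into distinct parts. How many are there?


Partitions of 25 into distinct parts can be computed via generating function.
Product (1+x)(1+x^2)(1+x^3)...
The coefficient of x^25 = 142

142


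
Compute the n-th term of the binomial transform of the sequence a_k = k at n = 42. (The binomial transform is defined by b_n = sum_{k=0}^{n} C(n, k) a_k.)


With a_k = k, b_n = sum_{k=0}^{n} C(n, k) k. Using k * C(n, k) = n * C(n-1, k-1) gives b_n = n * sum_{k>=1} C(n-1, k-1) = n * 2^(n-1).
For n = 42: 42 * 2^41 = 42 * 2199023255552 = 92358976733184.

92358976733184


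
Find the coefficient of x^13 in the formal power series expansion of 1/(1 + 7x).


Write 1/(1 + c x) = 1/(1 - (-c) x) and apply the geometric-series identity
1/(1 - y) = sum_{k>=0} y^k to get 1/(1 + c x) = sum_{k>=0} (-c)^k x^k.
So the coefficient of x^k is (-c)^k = (-1)^k * c^k.
Here c = 7 and k = 13:
(-7)^13 = -1 * 96889010407 = -96889010407

-96889010407


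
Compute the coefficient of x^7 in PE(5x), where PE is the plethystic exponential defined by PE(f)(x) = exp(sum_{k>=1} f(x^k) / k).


With f(x) = 5x, the exponent is sum_{k>=1} 5 x^k / k = 5 * (-ln(1 - x)). Exponentiating:
PE(5x) = exp(-5 ln(1 - x)) = 1/(1 - x)^5.
By the negative binomial expansion, [x^n] 1/(1 - x)^5 = C(n + 4, 4).
For n = 7: C(11, 4) = 330.

330


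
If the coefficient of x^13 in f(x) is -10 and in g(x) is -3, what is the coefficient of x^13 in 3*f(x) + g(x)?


Scalar multiplication scales coefficients: 3 * -10 = -30.
Then add the g coefficient: -30 + -3
= -33

-33


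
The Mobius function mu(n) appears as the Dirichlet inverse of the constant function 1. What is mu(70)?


70 = 2 * 5 * 7 (all distinct primes).
mu(70) = (-1)^3 = -1

-1


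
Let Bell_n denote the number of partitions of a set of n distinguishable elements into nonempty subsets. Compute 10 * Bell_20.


Bell_20 can be computed from the Bell triangle or from Dobinski's identity Bell_n = (1/e) * sum_{k>=0} k^n / k!.
Computing Bell_20 = 51724158235372.
Then 10 * 51724158235372 = 517241582353720.

517241582353720


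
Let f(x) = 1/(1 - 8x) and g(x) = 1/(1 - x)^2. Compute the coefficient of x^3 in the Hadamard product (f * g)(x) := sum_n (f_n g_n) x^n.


f has coefficients f_k = 8^k. For g = 1/(1 - x)^2 the coefficient is g_k = C(k + 1, 1) = k + 1. The Hadamard coefficient is (f * g)_k = 8^k * (k + 1).
For k = 3: 8^3 * 4 = 512 * 4 = 2048.

2048


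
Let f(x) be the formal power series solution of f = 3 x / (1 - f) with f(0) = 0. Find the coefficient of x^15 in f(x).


Apply Lagrange inversion: f = 3 x * phi(f) with phi(t) = 1/(1 - t), so
[x^n] f = 3^n * (1/n) [t^(n-1)] phi(t)^n = 3^n * (1/n) [t^(n-1)] (1 - t)^(-n) = 3^n * (1/n) C(2n - 2, n - 1) = 3^n * C_{n-1}.
For n = 15: C_14 = C(28, 14) / 15 = 40116600/15 = 2674440.
With the 3^15 = 14348907 factor, the coefficient is 14348907 * 2674440 = 38375290837080.

38375290837080


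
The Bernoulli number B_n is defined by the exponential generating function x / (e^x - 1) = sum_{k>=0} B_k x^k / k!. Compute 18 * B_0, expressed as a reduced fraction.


Bernoulli numbers can also be computed recursively via B_0 = 1 and sum_{j=0}^{m} C(m+1, j) B_j = 0 for m >= 1. Odd-index Bernoulli numbers vanish for k >= 3.
Computing B_0 = 1, so 18 * B_0 = 18 * 1 = 18.

18


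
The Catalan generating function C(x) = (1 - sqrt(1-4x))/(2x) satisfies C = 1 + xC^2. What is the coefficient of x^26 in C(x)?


Substituting x -> x scales the n-th coefficient by 1, so [x^26] C(x) = C_26.
C_26 = C(2*26, 26)/(27) = 495918532948104/27 = 18367353072152.
= 18367353072152.

18367353072152


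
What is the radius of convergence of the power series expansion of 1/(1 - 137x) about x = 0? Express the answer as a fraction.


Expanding 1/(1 - 137x) = sum_{k>=0} 137^k x^k, the series converges when |137x| < 1, i.e., |x| < 1/137.
So the radius of convergence is 1/137 = 1/137.

1/137


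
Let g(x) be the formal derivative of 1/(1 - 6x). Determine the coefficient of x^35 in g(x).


Differentiate termwise: d/dx sum_{k>=0} 6^k x^k = sum_{k>=1} k 6^k x^(k-1) = sum_{j>=0} (j+1) 6^(j+1) x^j.
Equivalently, d/dx [1/(1 - 6x)] = 6/(1 - 6x)^2.
For j = 35: 36 * 6^36 = 36 * 10314424798490535546171949056 = 371319292745659279662190166016.

371319292745659279662190166016


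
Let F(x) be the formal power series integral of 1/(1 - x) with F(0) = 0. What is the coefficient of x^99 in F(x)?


1/(1 - x) = sum_{k>=0} x^k. Integrating termwise and using F(0) = 0 gives
F(x) = sum_{k>=0} x^(k+1) / (k+1) = sum_{m>=1} x^m / m = -ln(1 - x).
So the coefficient of x^99 is 1/99 = 1/99.

1/99


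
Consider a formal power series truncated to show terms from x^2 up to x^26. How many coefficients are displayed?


From x^2 to x^26 inclusive, the count is 26 - 2 + 1 = 25.

25


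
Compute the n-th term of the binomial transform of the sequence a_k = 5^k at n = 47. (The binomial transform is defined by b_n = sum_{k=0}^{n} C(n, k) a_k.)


With a_k = 5^k, b_n = sum_{k=0}^{n} C(n, k) 5^k = (1 + 5)^n by the binomial theorem.
For n = 47: (1 + 5)^47 = 6^47 = 3742042951225759540014535187298779136.

3742042951225759540014535187298779136


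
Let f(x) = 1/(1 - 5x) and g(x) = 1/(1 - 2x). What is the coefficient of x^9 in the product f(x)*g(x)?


The coefficient of x^n in f*g is the Cauchy product: sum_{k=0}^{n} a^k * b^(n-k).
With a=5, b=2, n=9:
sum_{k=0}^{9} 5^k * 2^(9-k)
= 3254867

3254867


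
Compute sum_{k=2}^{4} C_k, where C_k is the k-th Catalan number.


C_2 through C_4: 2, 5, 14
Sum = 2 + 5 + 14
= 21

21


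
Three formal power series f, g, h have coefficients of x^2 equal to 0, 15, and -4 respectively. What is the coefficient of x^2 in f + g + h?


Series addition is componentwise:
0 + 15 + -4
= 11

11


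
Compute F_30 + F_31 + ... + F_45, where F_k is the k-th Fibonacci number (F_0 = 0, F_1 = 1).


Use the identity sum_{k=0}^{N} F_k = F_{N+2} - 1 (which follows from F_{k+2} - F_{k+1} = F_k). Then
sum_{k=30}^{45} F_k = (F_{47} - 1) - (F_{31} - 1) = F_{47} - F_{31}.
Computing: F_{47} = 2971215073, F_{31} = 1346269, so
Sum = 2971215073 - 1346269 = 2969868804.

2969868804
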